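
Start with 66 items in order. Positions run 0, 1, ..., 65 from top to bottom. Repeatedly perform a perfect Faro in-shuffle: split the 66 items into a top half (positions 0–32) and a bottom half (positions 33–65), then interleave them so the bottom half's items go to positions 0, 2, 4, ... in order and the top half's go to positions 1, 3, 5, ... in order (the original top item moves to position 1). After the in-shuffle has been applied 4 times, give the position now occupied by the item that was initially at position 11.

Track the item's position through each in-shuffle:
11 → 23 → 47 → 28 → 57

57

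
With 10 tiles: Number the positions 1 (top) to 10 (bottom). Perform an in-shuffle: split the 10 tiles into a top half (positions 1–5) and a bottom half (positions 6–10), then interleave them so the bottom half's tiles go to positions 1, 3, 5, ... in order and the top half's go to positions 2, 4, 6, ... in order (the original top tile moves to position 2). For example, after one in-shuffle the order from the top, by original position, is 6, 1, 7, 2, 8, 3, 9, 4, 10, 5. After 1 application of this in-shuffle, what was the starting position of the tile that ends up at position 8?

Work backwards from position 8, undoing one in-shuffle at a time:
8 ← 4
So the tile now at position 8 started at position 4.

4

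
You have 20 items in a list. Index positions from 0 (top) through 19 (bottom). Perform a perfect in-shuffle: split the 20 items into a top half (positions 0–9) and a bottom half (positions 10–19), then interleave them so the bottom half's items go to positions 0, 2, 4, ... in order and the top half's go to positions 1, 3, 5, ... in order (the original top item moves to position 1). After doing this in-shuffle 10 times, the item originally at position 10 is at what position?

7

Track the item's position through each in-shuffle:
10 → 0 → 1 → 3 → 7 → 15 → 10 → 0 → 1 → 3 → 7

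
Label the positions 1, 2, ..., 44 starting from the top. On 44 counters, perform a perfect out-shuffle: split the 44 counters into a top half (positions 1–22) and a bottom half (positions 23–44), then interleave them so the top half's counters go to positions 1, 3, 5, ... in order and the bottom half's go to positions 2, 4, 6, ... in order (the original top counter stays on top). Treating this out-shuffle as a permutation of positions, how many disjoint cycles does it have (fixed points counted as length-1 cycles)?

5

Trace each unvisited position around until it returns:
(1) (2 3 5 9 17 33 ... len 14) (4 7 13 25 6 11 ... len 14) (8 15 29 14 27 10 ... len 14) (44)
5 cycles in total.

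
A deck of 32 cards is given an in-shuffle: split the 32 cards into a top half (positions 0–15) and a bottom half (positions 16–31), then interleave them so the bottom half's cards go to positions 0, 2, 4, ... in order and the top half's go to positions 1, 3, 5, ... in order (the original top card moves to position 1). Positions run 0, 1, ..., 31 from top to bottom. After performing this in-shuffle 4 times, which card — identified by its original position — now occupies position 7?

Work backwards from position 7, undoing one in-shuffle at a time:
7 ← 3 ← 1 ← 0 ← 16
So the card now at position 7 started at position 16.

16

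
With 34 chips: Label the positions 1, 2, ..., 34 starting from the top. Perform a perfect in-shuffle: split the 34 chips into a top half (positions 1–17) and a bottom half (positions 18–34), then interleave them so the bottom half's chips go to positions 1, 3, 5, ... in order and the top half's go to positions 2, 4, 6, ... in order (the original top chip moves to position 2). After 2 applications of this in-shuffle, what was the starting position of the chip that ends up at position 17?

13

Work backwards from position 17, undoing one in-shuffle at a time:
17 ← 26 ← 13
So the chip now at position 17 started at position 13.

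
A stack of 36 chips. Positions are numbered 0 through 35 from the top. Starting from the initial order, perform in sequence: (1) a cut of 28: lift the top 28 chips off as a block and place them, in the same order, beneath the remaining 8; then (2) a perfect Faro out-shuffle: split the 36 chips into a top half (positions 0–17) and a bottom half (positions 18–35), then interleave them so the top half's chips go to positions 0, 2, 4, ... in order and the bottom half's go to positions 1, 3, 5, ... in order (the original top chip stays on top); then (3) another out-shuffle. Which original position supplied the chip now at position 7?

20

Undo the operations in reverse order, starting from position 7:
  undo op 3 (out-shuffle, from bottom half): 7 ← 21
  undo op 2 (out-shuffle, from bottom half): 21 ← 28
  undo op 1 (cut 28): 28 ← 20
So the chip at position 7 came from original position 20.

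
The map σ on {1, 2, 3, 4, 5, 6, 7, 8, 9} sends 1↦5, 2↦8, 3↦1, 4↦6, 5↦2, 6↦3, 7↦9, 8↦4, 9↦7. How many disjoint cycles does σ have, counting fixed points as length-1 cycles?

2

Cycle decomposition: (1 5 2 8 4 6 3) (7 9).
2 cycles.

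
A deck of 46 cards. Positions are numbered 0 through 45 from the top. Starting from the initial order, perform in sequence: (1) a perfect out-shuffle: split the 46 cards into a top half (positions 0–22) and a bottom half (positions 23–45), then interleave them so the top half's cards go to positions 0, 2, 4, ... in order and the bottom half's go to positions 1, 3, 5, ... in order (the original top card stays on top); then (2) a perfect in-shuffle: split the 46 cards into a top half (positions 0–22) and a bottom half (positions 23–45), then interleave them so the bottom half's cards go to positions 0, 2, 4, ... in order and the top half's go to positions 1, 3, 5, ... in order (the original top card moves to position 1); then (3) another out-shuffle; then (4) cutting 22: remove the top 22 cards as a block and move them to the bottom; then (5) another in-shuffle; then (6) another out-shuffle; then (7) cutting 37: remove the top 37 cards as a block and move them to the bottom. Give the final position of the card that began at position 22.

Track the card from position 22 forward through each operation:
  after op 1 (out-shuffle): 22 → 44
  after op 2 (in-shuffle): 44 → 42
  after op 3 (out-shuffle): 42 → 39
  after op 4 (cut 22): 39 → 17
  after op 5 (in-shuffle): 17 → 35
  after op 6 (out-shuffle): 35 → 25
  after op 7 (cut 37): 25 → 34

34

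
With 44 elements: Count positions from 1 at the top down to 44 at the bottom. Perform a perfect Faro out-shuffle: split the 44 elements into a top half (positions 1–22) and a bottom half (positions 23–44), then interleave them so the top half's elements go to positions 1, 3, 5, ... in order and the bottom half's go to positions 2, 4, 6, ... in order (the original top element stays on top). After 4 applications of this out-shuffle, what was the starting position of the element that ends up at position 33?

Work backwards from position 33, undoing one out-shuffle at a time:
33 ← 17 ← 9 ← 5 ← 3
So the element now at position 33 started at position 3.

3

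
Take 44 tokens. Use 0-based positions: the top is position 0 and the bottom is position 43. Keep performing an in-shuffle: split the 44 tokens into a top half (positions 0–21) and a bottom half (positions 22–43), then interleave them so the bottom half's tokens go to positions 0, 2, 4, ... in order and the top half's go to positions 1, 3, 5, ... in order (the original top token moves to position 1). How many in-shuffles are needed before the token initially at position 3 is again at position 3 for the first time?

Follow position 3 under repeated in-shuffles:
3 → 7 → 15 → 31 → 18 → 37 → 30 → 16 → 33 → 22 → 0 → 1 → 3
It first returns after 12 in-shuffles.

12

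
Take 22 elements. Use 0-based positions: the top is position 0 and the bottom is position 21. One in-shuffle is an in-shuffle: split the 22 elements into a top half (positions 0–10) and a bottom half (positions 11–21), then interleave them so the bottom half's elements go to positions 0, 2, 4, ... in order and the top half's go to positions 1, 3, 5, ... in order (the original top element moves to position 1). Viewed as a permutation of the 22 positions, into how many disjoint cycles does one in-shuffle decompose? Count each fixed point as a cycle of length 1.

Trace each unvisited position around until it returns:
(0 1 3 7 15 8 ... len 11) (4 9 19 16 10 21 ... len 11)
2 cycles in total.

2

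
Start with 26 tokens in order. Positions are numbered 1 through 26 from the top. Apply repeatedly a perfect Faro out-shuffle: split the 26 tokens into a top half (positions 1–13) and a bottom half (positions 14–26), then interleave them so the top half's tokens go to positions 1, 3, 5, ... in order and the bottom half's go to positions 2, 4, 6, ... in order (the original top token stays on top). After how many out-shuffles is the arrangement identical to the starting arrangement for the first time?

20

The out-shuffle permutes the 26 positions with cycle lengths [1, 1, 4, 20].
Every token is home exactly when every cycle has completed a whole number of laps, i.e. after lcm(1, 4, 20) = 20 out-shuffles.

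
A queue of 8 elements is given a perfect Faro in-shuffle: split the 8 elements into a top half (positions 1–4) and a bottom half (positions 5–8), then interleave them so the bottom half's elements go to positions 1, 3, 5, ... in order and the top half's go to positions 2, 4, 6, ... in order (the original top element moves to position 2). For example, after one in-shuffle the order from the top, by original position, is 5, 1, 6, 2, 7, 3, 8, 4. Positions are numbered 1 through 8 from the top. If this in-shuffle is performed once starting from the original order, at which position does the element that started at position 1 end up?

2

Track the element's position through each in-shuffle:
1 → 2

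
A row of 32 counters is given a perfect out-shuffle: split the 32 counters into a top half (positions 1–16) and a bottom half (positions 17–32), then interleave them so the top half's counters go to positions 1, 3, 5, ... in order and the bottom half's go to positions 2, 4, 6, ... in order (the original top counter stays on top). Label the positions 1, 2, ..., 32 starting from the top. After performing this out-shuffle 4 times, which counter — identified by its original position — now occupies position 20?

Work backwards from position 20, undoing one out-shuffle at a time:
20 ← 26 ← 29 ← 15 ← 8
So the counter now at position 20 started at position 8.

8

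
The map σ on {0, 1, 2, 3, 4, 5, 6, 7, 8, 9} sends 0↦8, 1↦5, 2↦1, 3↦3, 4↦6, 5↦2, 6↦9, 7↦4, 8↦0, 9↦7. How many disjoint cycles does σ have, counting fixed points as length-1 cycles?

4

Cycle decomposition: (0 8) (1 5 2) (3) (4 6 9 7).
4 cycles.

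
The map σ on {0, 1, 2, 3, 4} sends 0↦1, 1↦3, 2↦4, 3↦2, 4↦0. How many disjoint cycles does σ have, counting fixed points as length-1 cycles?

Cycle decomposition: (0 1 3 2 4).
1 cycle.

1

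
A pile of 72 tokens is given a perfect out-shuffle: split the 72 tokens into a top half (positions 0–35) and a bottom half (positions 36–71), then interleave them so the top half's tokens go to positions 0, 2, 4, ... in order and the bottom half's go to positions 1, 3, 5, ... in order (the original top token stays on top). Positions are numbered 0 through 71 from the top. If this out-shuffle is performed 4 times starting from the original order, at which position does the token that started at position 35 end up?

63

Track the token's position through each out-shuffle:
35 → 70 → 69 → 67 → 63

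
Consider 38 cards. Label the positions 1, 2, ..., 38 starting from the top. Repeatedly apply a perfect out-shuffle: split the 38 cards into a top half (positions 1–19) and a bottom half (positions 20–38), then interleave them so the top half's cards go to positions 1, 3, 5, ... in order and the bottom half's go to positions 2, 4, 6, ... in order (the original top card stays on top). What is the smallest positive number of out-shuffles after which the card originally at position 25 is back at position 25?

Follow position 25 under repeated out-shuffles:
25 → 12 → 23 → 8 → 15 → 29 → 20 → 2 → ... → 25 (length 36)
It first returns after 36 out-shuffles.

36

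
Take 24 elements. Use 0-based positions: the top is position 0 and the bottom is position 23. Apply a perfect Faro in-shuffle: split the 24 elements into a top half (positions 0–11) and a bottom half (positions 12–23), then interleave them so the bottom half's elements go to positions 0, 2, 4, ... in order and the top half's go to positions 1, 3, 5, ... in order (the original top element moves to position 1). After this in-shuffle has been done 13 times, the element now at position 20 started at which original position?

12

Work backwards from position 20, undoing one in-shuffle at a time:
20 ← 22 ← 23 ← 11 ← 5 ← ... ← 12 (13 steps).
So the element now at position 20 started at position 12.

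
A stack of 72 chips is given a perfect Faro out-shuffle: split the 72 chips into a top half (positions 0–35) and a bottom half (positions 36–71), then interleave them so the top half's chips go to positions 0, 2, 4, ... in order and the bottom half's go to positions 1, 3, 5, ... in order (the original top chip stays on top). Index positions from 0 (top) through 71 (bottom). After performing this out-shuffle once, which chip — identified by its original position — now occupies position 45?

Work backwards from position 45, undoing one out-shuffle at a time:
45 ← 58
So the chip now at position 45 started at position 58.

58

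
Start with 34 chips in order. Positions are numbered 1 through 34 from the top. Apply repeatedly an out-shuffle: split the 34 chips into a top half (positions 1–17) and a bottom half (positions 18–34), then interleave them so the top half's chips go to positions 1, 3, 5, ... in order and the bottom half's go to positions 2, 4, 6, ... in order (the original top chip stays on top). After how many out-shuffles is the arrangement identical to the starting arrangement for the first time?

10

The out-shuffle permutes the 34 positions with cycle lengths [1, 1, 2, 10, 10, 10].
Every chip is home exactly when every cycle has completed a whole number of laps, i.e. after lcm(1, 2, 10) = 10 out-shuffles.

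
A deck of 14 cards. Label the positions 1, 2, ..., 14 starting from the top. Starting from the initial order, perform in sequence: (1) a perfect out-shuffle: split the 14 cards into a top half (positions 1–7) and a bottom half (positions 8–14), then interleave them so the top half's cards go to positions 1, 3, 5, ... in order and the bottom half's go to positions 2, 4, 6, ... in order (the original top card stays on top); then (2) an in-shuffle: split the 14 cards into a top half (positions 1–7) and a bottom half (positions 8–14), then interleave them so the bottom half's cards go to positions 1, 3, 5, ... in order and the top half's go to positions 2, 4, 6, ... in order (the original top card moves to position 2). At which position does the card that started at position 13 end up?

Track the card from position 13 forward through each operation:
  after op 1 (out-shuffle): 13 → 12
  after op 2 (in-shuffle): 12 → 9

9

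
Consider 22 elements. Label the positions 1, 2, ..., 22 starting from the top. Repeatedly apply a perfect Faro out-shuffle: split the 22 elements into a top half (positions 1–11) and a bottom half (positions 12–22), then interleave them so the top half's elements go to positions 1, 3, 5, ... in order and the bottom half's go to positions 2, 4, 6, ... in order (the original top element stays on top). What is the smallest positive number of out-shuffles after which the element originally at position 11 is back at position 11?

Follow position 11 under repeated out-shuffles:
11 → 21 → 20 → 18 → 14 → 6 → 11
It first returns after 6 out-shuffles.

6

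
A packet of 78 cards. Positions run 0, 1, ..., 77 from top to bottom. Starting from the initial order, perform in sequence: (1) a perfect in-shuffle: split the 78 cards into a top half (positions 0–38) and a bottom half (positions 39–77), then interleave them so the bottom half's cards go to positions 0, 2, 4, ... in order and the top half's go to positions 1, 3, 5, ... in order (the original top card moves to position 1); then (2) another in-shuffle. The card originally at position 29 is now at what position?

40

Track the card from position 29 forward through each operation:
  after op 1 (in-shuffle): 29 → 59
  after op 2 (in-shuffle): 59 → 40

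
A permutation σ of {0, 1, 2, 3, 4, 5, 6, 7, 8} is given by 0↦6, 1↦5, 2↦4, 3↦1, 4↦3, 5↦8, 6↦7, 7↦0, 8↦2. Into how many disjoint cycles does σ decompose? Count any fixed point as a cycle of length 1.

2

Cycle decomposition: (0 6 7) (1 5 8 2 4 3).
2 cycles.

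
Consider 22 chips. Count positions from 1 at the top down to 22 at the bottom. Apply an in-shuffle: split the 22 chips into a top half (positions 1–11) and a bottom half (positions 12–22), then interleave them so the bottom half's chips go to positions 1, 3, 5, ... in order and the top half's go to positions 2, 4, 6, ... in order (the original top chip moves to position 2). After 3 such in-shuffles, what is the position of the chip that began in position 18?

Track the chip's position through each in-shuffle:
18 → 13 → 3 → 6

6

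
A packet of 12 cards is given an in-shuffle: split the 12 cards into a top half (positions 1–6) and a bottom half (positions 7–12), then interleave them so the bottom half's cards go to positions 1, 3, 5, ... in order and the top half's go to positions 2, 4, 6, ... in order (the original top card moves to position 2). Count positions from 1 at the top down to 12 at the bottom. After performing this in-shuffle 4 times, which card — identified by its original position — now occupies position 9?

Work backwards from position 9, undoing one in-shuffle at a time:
9 ← 11 ← 12 ← 6 ← 3
So the card now at position 9 started at position 3.

3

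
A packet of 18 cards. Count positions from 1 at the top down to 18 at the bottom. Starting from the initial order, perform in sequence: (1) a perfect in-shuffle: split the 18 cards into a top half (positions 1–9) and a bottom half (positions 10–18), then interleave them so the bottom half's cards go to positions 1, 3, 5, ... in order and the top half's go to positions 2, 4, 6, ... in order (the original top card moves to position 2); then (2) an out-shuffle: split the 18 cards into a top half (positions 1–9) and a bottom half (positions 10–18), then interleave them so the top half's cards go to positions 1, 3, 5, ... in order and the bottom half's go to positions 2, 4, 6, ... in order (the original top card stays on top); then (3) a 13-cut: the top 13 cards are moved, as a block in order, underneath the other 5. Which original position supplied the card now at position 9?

15

Undo the operations in reverse order, starting from position 9:
  undo op 3 (cut 13): 9 ← 4
  undo op 2 (out-shuffle, from bottom half): 4 ← 11
  undo op 1 (in-shuffle, from bottom half): 11 ← 15
So the card at position 9 came from original position 15.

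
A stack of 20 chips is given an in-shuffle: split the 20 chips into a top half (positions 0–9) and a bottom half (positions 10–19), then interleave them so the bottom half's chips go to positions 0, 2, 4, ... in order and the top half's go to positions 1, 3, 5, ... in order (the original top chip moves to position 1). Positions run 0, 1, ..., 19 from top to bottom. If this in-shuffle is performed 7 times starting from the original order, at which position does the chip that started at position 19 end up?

18

Track the chip's position through each in-shuffle:
19 → 18 → 16 → 12 → 4 → 9 → 19 → 18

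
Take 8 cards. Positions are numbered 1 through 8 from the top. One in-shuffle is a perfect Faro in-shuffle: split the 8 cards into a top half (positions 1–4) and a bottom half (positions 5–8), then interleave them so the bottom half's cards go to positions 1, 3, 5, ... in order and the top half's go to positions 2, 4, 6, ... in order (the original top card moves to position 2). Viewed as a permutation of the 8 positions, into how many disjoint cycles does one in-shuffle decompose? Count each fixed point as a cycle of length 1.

Trace each unvisited position around until it returns:
(1 2 4 8 7 5) (3 6)
2 cycles in total.

2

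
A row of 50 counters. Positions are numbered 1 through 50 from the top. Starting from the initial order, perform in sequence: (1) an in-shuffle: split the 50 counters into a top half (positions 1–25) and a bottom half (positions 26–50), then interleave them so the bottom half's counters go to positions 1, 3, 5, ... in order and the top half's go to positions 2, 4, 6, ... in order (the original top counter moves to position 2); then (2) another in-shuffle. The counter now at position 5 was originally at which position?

14

Undo the operations in reverse order, starting from position 5:
  undo op 2 (in-shuffle, from bottom half): 5 ← 28
  undo op 1 (in-shuffle, from top half): 28 ← 14
So the counter at position 5 came from original position 14.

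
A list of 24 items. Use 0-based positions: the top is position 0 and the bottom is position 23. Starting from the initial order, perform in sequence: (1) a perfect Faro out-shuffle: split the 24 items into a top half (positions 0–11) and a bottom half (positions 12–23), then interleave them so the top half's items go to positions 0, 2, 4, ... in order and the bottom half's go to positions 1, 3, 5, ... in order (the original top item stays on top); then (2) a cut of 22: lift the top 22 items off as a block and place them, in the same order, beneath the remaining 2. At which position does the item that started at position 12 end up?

Track the item from position 12 forward through each operation:
  after op 1 (out-shuffle): 12 → 1
  after op 2 (cut 22): 1 → 3

3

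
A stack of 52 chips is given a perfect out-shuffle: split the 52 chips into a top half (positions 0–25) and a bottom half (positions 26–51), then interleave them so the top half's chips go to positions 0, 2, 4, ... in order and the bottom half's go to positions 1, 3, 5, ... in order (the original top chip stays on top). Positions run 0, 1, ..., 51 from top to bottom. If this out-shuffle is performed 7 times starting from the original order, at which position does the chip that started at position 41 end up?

46

Track the chip's position through each out-shuffle:
41 → 31 → 11 → 22 → 44 → 37 → 23 → 46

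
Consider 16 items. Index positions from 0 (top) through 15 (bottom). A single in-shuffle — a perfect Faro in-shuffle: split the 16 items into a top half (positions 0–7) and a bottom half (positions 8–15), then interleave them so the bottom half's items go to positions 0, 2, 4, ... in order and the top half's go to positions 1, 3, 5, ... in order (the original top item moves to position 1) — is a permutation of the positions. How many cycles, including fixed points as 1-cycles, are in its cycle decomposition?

Trace each unvisited position around until it returns:
(0 1 3 7 15 14 12 8) (2 5 11 6 13 10 4 9)
2 cycles in total.

2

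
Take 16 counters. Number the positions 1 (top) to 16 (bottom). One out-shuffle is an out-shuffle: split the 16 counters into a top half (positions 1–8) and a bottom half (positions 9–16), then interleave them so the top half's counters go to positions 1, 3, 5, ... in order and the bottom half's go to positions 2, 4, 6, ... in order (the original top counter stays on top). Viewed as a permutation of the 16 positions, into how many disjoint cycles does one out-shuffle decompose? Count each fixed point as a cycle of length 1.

6

Trace each unvisited position around until it returns:
(1) (2 3 5 9) (4 7 13 10) (6 11) (8 15 14 12) (16)
6 cycles in total.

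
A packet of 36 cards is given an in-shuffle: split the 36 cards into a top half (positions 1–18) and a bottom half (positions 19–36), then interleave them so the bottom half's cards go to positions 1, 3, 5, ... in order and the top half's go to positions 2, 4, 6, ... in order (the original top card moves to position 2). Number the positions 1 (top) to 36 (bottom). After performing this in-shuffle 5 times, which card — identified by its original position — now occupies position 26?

17

Work backwards from position 26, undoing one in-shuffle at a time:
26 ← 13 ← 25 ← 31 ← 34 ← 17
So the card now at position 26 started at position 17.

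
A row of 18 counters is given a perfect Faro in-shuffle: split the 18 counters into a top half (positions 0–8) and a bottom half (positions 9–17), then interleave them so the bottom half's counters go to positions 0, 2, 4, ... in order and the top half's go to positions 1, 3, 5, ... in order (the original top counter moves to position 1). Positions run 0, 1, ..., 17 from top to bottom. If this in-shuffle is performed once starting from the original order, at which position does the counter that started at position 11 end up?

4

Track the counter's position through each in-shuffle:
11 → 4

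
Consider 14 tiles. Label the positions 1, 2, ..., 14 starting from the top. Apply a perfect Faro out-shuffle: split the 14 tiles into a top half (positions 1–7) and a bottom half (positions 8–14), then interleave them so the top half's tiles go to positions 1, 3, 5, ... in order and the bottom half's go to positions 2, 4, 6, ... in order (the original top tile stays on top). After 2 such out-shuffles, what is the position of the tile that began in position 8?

Track the tile's position through each out-shuffle:
8 → 2 → 3

3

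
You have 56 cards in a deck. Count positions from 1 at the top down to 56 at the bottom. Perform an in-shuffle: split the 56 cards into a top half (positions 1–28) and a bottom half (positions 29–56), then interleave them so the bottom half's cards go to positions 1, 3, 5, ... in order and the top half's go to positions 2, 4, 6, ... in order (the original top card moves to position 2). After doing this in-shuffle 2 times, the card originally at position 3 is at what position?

Track the card's position through each in-shuffle:
3 → 6 → 12

12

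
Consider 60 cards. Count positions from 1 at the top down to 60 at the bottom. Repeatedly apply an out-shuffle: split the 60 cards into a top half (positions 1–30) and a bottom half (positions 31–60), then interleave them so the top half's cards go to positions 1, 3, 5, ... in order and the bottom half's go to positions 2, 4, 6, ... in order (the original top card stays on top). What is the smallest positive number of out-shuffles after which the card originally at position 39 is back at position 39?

Follow position 39 under repeated out-shuffles:
39 → 18 → 35 → 10 → 19 → 37 → 14 → 27 → ... → 39 (length 58)
It first returns after 58 out-shuffles.

58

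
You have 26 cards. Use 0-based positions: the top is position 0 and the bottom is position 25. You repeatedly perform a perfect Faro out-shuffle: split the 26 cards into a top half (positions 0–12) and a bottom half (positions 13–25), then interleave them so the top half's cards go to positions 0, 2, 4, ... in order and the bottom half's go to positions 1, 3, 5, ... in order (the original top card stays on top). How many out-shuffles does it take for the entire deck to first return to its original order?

20

The out-shuffle permutes the 26 positions with cycle lengths [1, 1, 4, 20].
Every card is home exactly when every cycle has completed a whole number of laps, i.e. after lcm(1, 4, 20) = 20 out-shuffles.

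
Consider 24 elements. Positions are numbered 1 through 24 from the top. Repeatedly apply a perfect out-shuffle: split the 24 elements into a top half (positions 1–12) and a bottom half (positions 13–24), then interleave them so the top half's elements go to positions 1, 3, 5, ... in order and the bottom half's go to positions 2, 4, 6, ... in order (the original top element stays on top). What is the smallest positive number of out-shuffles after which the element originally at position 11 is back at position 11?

Follow position 11 under repeated out-shuffles:
11 → 21 → 18 → 12 → 23 → 22 → 20 → 16 → 8 → 15 → 6 → 11
It first returns after 11 out-shuffles.

11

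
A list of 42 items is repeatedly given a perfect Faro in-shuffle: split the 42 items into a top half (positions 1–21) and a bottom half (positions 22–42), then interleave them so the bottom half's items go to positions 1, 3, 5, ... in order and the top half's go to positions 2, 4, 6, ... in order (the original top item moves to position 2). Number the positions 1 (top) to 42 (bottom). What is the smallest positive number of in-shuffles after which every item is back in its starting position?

14

The in-shuffle permutes the 42 positions with cycle lengths [14, 14, 14].
Every item is home exactly when every cycle has completed a whole number of laps, i.e. after lcm(14) = 14 in-shuffles.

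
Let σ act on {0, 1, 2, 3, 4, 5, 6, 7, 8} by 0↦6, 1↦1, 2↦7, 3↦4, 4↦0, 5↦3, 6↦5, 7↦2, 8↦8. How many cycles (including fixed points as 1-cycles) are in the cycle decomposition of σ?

4

Cycle decomposition: (0 6 5 3 4) (1) (2 7) (8).
4 cycles.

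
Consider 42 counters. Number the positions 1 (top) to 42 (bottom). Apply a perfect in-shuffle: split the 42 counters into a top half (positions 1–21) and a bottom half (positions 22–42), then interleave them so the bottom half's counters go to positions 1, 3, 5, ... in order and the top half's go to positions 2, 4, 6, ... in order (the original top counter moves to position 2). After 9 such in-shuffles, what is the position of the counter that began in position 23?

Track the counter's position through each in-shuffle:
23 → 3 → 6 → 12 → 24 → 5 → 10 → 20 → 40 → 37

37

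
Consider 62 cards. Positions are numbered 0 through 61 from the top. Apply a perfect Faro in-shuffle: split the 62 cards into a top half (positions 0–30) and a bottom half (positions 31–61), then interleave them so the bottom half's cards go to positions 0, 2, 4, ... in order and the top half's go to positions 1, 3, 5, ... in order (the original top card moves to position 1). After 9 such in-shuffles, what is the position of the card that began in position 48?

13

Track the card's position through each in-shuffle:
48 → 34 → 6 → 13 → 27 → 55 → 48 → 34 → 6 → 13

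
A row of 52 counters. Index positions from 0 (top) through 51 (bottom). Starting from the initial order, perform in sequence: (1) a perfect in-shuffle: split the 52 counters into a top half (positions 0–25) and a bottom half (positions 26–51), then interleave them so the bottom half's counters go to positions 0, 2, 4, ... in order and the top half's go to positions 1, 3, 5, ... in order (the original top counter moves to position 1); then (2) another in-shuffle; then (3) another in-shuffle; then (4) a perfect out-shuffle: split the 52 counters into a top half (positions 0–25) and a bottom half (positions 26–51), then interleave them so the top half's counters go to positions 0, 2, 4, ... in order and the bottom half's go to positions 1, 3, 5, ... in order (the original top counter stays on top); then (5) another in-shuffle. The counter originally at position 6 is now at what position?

9

Track the counter from position 6 forward through each operation:
  after op 1 (in-shuffle): 6 → 13
  after op 2 (in-shuffle): 13 → 27
  after op 3 (in-shuffle): 27 → 2
  after op 4 (out-shuffle): 2 → 4
  after op 5 (in-shuffle): 4 → 9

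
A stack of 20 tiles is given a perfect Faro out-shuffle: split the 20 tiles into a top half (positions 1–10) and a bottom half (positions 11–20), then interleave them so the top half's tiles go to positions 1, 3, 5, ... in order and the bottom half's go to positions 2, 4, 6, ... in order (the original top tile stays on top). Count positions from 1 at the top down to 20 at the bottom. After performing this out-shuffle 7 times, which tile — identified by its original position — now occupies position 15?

Work backwards from position 15, undoing one out-shuffle at a time:
15 ← 8 ← 14 ← 17 ← 9 ← 5 ← 3 ← 2
So the tile now at position 15 started at position 2.

2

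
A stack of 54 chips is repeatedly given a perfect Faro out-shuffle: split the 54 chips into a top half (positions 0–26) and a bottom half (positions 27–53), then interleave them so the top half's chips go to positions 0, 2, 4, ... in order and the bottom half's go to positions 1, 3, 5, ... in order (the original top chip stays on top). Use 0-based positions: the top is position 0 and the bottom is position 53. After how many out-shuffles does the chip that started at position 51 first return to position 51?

52

Follow position 51 under repeated out-shuffles:
51 → 49 → 45 → 37 → 21 → 42 → 31 → 9 → ... → 51 (length 52)
It first returns after 52 out-shuffles.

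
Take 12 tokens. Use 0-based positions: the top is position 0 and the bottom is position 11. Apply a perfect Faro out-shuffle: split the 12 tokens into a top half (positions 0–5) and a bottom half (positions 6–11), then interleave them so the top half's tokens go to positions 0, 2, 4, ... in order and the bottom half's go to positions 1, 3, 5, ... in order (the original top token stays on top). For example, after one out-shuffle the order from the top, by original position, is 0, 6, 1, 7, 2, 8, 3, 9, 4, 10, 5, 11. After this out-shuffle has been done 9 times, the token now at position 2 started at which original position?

Work backwards from position 2, undoing one out-shuffle at a time:
2 ← 1 ← 6 ← 3 ← 7 ← 9 ← 10 ← 5 ← 8 ← 4
So the token now at position 2 started at position 4.

4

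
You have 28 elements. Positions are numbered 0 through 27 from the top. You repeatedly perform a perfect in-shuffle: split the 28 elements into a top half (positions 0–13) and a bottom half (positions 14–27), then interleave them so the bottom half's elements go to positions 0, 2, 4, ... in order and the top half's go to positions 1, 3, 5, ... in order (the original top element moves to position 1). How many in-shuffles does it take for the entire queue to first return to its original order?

28

The in-shuffle permutes the 28 positions with cycle lengths [28].
Every element is home exactly when every cycle has completed a whole number of laps, i.e. after lcm(28) = 28 in-shuffles.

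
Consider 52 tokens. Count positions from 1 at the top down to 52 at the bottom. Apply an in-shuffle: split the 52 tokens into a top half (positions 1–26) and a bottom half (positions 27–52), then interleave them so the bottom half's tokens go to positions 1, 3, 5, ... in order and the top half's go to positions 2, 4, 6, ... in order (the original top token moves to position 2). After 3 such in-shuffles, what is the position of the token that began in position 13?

51

Track the token's position through each in-shuffle:
13 → 26 → 52 → 51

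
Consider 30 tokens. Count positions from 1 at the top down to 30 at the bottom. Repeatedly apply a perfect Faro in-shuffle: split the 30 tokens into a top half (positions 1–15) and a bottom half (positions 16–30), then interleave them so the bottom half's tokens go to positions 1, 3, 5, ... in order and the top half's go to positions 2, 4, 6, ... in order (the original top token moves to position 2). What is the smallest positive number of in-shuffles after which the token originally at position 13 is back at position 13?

Follow position 13 under repeated in-shuffles:
13 → 26 → 21 → 11 → 22 → 13
It first returns after 5 in-shuffles.

5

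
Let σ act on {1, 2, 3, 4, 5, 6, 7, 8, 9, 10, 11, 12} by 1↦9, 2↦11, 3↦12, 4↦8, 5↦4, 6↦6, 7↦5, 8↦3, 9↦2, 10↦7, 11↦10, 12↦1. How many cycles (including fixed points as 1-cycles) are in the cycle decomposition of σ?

Cycle decomposition: (1 9 2 11 10 7 5 4 8 3 12) (6).
2 cycles.

2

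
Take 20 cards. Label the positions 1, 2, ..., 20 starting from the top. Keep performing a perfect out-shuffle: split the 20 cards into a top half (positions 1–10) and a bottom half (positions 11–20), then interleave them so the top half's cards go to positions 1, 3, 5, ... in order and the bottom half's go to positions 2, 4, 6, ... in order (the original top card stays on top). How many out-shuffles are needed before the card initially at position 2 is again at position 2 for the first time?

18

Follow position 2 under repeated out-shuffles:
2 → 3 → 5 → 9 → 17 → 14 → 8 → 15 → 10 → 19 → 18 → 16 → 12 → 4 → 7 → 13 → 6 → 11 → 2
It first returns after 18 out-shuffles.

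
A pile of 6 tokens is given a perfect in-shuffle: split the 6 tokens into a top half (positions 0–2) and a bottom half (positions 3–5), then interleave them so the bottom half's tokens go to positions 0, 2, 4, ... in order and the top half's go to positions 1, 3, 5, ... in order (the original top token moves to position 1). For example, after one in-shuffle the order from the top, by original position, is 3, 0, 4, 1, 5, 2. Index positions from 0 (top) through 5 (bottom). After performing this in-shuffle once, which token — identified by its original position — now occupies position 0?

Work backwards from position 0, undoing one in-shuffle at a time:
0 ← 3
So the token now at position 0 started at position 3.

3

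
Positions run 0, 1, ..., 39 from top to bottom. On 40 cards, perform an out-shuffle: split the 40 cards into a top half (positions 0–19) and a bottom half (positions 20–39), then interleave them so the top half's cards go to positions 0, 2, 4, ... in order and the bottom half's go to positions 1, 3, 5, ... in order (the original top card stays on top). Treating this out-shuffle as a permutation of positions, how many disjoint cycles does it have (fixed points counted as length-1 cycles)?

Trace each unvisited position around until it returns:
(0) (1 2 4 8 16 32 ... len 12) (3 6 12 24 9 18 ... len 12) (7 14 28 17 34 29 ... len 12) (13 26) (39)
6 cycles in total.

6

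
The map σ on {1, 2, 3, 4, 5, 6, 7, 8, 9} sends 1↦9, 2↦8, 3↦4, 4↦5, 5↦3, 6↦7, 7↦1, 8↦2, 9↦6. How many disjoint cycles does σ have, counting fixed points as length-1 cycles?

Cycle decomposition: (1 9 6 7) (2 8) (3 4 5).
3 cycles.

3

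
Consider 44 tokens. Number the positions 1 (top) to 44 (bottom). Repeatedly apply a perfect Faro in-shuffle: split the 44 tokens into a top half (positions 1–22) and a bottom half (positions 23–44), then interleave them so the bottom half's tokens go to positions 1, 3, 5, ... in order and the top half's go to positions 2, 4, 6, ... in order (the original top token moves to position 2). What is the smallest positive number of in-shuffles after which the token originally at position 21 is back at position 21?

Follow position 21 under repeated in-shuffles:
21 → 42 → 39 → 33 → 21
It first returns after 4 in-shuffles.

4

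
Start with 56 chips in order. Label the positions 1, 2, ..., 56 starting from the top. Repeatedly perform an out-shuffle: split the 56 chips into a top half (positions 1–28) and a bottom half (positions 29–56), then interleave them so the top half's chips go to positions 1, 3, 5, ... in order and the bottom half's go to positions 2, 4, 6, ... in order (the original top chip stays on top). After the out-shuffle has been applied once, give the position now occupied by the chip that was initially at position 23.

Track the chip's position through each out-shuffle:
23 → 45

45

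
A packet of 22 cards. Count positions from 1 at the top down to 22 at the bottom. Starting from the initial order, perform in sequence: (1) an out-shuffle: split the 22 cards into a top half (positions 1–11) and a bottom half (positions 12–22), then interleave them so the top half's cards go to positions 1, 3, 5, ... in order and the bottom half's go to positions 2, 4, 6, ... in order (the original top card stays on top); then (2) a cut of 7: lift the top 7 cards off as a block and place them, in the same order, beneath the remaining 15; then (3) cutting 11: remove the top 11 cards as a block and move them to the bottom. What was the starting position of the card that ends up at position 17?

7

Undo the operations in reverse order, starting from position 17:
  undo op 3 (cut 11): 17 ← 6
  undo op 2 (cut 7): 6 ← 13
  undo op 1 (out-shuffle, from top half): 13 ← 7
So the card at position 17 came from original position 7.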